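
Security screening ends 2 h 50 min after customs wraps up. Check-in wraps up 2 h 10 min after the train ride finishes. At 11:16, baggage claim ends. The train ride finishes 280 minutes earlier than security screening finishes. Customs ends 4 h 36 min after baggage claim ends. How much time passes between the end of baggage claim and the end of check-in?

Customs ends at 11:16 + 276 min = 15:52.
Security screening ends at 15:52 + 170 min = 18:42.
The train ride ends at 18:42 − 280 min = 14:02.
Check-in ends at 14:02 + 130 min = 16:12.
From 11:16 to 16:12 is 4 hours 56 minutes.

4 hours 56 minutes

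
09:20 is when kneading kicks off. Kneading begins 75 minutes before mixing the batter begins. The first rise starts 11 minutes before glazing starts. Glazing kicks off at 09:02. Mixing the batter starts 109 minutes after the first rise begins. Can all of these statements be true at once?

No

The first rise starts at 09:02 − 11 min = 08:51.
Mixing the batter starts at 08:51 + 109 min = 10:40.
Kneading starts at 10:40 − 75 min = 09:25.
But kneading is also said to start at 09:20 — a 5-minute conflict.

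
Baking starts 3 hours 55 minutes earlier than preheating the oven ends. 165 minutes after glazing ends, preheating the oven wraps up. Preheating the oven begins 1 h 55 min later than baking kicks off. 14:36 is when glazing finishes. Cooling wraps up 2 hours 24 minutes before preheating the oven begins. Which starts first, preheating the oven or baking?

baking

Preheating the oven ends at 14:36 + 165 min = 17:21.
Baking starts at 17:21 − 235 min = 13:26.
Preheating the oven starts at 13:26 + 115 min = 15:21.
Preheating the oven starts at 15:21 and baking starts at 13:26, so baking is first.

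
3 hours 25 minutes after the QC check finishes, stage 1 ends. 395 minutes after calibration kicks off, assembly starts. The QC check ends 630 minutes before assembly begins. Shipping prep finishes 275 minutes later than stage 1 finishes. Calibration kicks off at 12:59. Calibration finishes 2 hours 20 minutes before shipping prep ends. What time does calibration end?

14:44

Assembly starts at 12:59 + 395 min = 19:34.
The QC check ends at 19:34 − 630 min = 09:04.
Stage 1 ends at 09:04 + 205 min = 12:29.
Shipping prep ends at 12:29 + 275 min = 17:04.
Calibration ends at 17:04 − 140 min = 14:44.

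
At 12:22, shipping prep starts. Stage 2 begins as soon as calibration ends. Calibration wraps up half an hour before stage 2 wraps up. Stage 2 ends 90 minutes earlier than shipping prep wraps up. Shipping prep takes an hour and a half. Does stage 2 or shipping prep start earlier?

Shipping prep ends at 12:22 + 90 min = 13:52.
Stage 2 ends at 13:52 − 90 min = 12:22.
Calibration ends at 12:22 − 30 min = 11:52.
So stage 2 starts at 11:52.
Stage 2 starts at 11:52 and shipping prep starts at 12:22, so stage 2 is first.

stage 2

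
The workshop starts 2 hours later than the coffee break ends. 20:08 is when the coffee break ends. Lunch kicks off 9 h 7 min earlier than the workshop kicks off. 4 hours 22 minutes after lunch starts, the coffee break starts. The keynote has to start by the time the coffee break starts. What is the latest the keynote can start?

17:23

The workshop starts at 20:08 + 120 min = 22:08.
Lunch starts at 22:08 − 547 min = 13:01.
The coffee break starts at 13:01 + 262 min = 17:23.
The keynote is bounded by the coffee break, so the latest it can start is 17:23.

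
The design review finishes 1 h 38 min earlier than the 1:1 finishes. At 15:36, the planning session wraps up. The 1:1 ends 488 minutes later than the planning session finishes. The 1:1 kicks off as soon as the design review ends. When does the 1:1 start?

22:06

The 1:1 ends at 15:36 + 488 min = 23:44.
The design review ends at 23:44 − 98 min = 22:06.
So the 1:1 starts at 22:06.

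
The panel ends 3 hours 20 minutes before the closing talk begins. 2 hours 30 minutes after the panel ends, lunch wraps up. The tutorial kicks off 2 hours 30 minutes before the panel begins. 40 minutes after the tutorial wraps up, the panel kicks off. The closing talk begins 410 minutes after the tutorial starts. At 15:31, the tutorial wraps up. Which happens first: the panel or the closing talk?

the panel

The panel starts at 15:31 + 40 min = 16:11.
The tutorial starts at 16:11 − 150 min = 13:41.
The closing talk starts at 13:41 + 410 min = 20:31.
The panel starts at 16:11 and the closing talk starts at 20:31, so the panel is first.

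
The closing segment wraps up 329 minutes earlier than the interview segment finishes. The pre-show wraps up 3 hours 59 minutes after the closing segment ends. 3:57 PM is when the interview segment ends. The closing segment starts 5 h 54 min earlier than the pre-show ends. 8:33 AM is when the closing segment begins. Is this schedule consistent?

The closing segment ends at 3:57 PM − 329 min = 10:28 AM.
The pre-show ends at 10:28 AM + 239 min = 2:27 PM.
The closing segment starts at 2:27 PM − 354 min = 8:33 AM.
That matches the stated 8:33 AM, so the schedule is consistent.

Yes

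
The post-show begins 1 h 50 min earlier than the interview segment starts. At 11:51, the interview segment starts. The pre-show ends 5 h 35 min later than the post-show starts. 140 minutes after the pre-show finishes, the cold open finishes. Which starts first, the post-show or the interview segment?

The post-show starts at 11:51 − 110 min = 10:01.
The post-show starts at 10:01 and the interview segment starts at 11:51, so the post-show is first.

the post-show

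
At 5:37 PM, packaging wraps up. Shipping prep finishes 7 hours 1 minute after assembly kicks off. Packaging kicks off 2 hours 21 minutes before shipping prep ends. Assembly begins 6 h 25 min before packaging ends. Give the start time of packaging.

Assembly starts at 5:37 PM − 385 min = 11:12 AM.
Shipping prep ends at 11:12 AM + 421 min = 6:13 PM.
Packaging starts at 6:13 PM − 141 min = 3:52 PM.

3:52 PM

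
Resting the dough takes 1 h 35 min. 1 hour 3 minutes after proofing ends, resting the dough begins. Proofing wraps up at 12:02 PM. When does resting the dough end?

Resting the dough starts at 12:02 PM + 63 min = 1:05 PM.
Resting the dough ends at 1:05 PM + 95 min = 2:40 PM.

2:40 PM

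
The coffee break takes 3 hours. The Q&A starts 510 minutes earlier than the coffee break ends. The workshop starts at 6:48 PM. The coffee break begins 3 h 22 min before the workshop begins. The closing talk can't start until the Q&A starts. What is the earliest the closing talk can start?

The coffee break starts at 6:48 PM − 202 min = 3:26 PM.
The coffee break ends at 3:26 PM + 180 min = 6:26 PM.
The Q&A starts at 6:26 PM − 510 min = 9:56 AM.
The closing talk is bounded by the Q&A, so the earliest it can start is 9:56 AM.

9:56 AM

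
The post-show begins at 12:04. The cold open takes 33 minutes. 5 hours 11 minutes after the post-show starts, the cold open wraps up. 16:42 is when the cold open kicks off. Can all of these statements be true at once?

Yes

The cold open ends at 12:04 + 311 min = 17:15.
The cold open starts at 17:15 − 33 min = 16:42.
That matches the stated 16:42, so the schedule is consistent.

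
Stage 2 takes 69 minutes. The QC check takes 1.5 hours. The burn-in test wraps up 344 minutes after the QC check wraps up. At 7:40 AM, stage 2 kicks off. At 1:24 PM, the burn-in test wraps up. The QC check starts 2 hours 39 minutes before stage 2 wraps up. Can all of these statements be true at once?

Yes

Stage 2 ends at 7:40 AM + 69 min = 8:49 AM.
The QC check starts at 8:49 AM − 159 min = 6:10 AM.
The QC check ends at 6:10 AM + 90 min = 7:40 AM.
The burn-in test ends at 7:40 AM + 344 min = 1:24 PM.
That matches the stated 1:24 PM, so the schedule is consistent.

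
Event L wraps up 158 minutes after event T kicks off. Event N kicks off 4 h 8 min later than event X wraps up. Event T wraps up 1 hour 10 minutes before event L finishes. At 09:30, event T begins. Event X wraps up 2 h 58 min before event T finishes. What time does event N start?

Event L ends at 09:30 + 158 min = 12:08.
Event T ends at 12:08 − 70 min = 10:58.
Event X ends at 10:58 − 178 min = 08:00.
Event N starts at 08:00 + 248 min = 12:08.

12:08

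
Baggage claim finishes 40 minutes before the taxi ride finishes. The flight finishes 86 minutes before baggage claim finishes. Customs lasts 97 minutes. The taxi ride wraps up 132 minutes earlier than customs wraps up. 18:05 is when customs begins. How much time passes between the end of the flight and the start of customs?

2 h 41 min

Customs ends at 18:05 + 97 min = 19:42.
The taxi ride ends at 19:42 − 132 min = 17:30.
Baggage claim ends at 17:30 − 40 min = 16:50.
The flight ends at 16:50 − 86 min = 15:24.
From 15:24 to 18:05 is 2 h 41 min.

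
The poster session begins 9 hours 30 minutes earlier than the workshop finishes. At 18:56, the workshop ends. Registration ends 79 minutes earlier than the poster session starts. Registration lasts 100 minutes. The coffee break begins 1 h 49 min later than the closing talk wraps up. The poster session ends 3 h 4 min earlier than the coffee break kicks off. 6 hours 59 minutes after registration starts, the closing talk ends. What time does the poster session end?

The poster session starts at 18:56 − 570 min = 09:26.
Registration ends at 09:26 − 79 min = 08:07.
Registration starts at 08:07 − 100 min = 06:27.
The closing talk ends at 06:27 + 419 min = 13:26.
The coffee break starts at 13:26 + 109 min = 15:15.
The poster session ends at 15:15 − 184 min = 12:11.

12:11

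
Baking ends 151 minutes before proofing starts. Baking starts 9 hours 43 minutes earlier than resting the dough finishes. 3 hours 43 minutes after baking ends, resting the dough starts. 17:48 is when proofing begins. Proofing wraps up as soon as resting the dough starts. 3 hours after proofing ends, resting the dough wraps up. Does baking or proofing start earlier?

baking

Baking ends at 17:48 − 151 min = 15:17.
Resting the dough starts at 15:17 + 223 min = 19:00.
So proofing ends at 19:00.
Resting the dough ends at 19:00 + 180 min = 22:00.
Baking starts at 22:00 − 583 min = 12:17.
Baking starts at 12:17 and proofing starts at 17:48, so baking is first.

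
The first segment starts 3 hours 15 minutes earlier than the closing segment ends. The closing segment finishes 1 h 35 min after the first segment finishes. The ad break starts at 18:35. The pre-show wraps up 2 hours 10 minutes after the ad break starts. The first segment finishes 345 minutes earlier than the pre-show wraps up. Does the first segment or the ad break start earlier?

the first segment

The pre-show ends at 18:35 + 130 min = 20:45.
The first segment ends at 20:45 − 345 min = 15:00.
The closing segment ends at 15:00 + 95 min = 16:35.
The first segment starts at 16:35 − 195 min = 13:20.
The first segment starts at 13:20 and the ad break starts at 18:35, so the first segment is first.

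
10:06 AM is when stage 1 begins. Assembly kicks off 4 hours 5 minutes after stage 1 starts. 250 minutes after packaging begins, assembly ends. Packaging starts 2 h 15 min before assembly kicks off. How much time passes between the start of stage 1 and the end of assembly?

Assembly starts at 10:06 AM + 245 min = 2:11 PM.
Packaging starts at 2:11 PM − 135 min = 11:56 AM.
Assembly ends at 11:56 AM + 250 min = 4:06 PM.
From 10:06 AM to 4:06 PM is 6 hours.

6 hours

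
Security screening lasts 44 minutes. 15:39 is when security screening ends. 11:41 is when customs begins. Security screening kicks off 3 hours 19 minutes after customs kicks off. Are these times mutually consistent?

Security screening starts at 11:41 + 199 min = 15:00.
Security screening ends at 15:00 + 44 min = 15:44.
But security screening is also said to end at 15:39 — a 5-minute conflict.

No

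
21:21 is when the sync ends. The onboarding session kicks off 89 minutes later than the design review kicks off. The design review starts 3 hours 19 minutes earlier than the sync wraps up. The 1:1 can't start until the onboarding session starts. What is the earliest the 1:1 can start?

19:31

The design review starts at 21:21 − 199 min = 18:02.
The onboarding session starts at 18:02 + 89 min = 19:31.
The 1:1 is bounded by the onboarding session, so the earliest it can start is 19:31.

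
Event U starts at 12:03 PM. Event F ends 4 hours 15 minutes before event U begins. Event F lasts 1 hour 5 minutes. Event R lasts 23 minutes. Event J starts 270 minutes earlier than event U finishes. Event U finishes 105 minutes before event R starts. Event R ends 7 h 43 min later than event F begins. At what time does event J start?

Event F ends at 12:03 PM − 255 min = 7:48 AM.
Event F starts at 7:48 AM − 65 min = 6:43 AM.
Event R ends at 6:43 AM + 463 min = 2:26 PM.
Event R starts at 2:26 PM − 23 min = 2:03 PM.
Event U ends at 2:03 PM − 105 min = 12:18 PM.
Event J starts at 12:18 PM − 270 min = 7:48 AM.

7:48 AM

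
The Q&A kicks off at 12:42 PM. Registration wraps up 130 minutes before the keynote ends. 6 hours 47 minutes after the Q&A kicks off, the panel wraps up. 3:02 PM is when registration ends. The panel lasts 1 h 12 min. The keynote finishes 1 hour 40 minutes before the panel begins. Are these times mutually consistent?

The panel ends at 12:42 PM + 407 min = 7:29 PM.
The panel starts at 7:29 PM − 72 min = 6:17 PM.
The keynote ends at 6:17 PM − 100 min = 4:37 PM.
Registration ends at 4:37 PM − 130 min = 2:27 PM.
But registration is also said to end at 3:02 PM — a 35-minute conflict.

No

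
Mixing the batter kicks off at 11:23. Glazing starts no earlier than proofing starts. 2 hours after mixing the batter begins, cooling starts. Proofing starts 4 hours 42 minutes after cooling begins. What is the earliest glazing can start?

Cooling starts at 11:23 + 120 min = 13:23.
Proofing starts at 13:23 + 282 min = 18:05.
Glazing is bounded by proofing, so the earliest it can start is 18:05.

18:05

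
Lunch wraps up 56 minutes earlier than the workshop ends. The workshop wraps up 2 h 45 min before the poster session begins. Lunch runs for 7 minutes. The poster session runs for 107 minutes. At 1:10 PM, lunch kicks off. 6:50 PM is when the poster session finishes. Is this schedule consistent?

The poster session starts at 6:50 PM − 107 min = 5:03 PM.
The workshop ends at 5:03 PM − 165 min = 2:18 PM.
Lunch ends at 2:18 PM − 56 min = 1:22 PM.
Lunch starts at 1:22 PM − 7 min = 1:15 PM.
But lunch is also said to start at 1:10 PM — a 5-minute conflict.

No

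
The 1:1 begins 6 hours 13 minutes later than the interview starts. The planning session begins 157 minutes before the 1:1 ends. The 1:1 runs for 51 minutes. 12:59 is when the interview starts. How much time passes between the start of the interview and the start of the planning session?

4 hours 27 minutes

The 1:1 starts at 12:59 + 373 min = 19:12.
The 1:1 ends at 19:12 + 51 min = 20:03.
The planning session starts at 20:03 − 157 min = 17:26.
From 12:59 to 17:26 is 4 hours 27 minutes.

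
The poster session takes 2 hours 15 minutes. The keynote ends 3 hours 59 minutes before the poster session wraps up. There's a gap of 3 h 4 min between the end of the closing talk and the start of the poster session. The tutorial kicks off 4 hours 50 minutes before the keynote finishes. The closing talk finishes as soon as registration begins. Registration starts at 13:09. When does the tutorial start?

09:39

The closing talk ends at 13:09.
The poster session starts at 13:09 + 184 min = 16:13.
The poster session ends at 16:13 + 135 min = 18:28.
The keynote ends at 18:28 − 239 min = 14:29.
The tutorial starts at 14:29 − 290 min = 09:39.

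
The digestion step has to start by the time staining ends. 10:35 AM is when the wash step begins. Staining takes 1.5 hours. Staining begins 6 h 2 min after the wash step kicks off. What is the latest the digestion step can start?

6:07 PM

Staining starts at 10:35 AM + 362 min = 4:37 PM.
Staining ends at 4:37 PM + 90 min = 6:07 PM.
The digestion step is bounded by staining, so the latest it can start is 6:07 PM.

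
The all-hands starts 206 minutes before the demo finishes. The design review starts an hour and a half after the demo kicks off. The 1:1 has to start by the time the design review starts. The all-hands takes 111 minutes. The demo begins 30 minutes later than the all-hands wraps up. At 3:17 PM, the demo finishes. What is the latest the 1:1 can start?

3:42 PM

The all-hands starts at 3:17 PM − 206 min = 11:51 AM.
The all-hands ends at 11:51 AM + 111 min = 1:42 PM.
The demo starts at 1:42 PM + 30 min = 2:12 PM.
The design review starts at 2:12 PM + 90 min = 3:42 PM.
The 1:1 is bounded by the design review, so the latest it can start is 3:42 PM.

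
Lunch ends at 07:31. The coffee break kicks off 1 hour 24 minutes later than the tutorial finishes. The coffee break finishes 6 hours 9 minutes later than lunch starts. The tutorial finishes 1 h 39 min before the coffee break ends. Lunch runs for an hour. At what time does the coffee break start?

12:25

Lunch starts at 07:31 − 60 min = 06:31.
The coffee break ends at 06:31 + 369 min = 12:40.
The tutorial ends at 12:40 − 99 min = 11:01.
The coffee break starts at 11:01 + 84 min = 12:25.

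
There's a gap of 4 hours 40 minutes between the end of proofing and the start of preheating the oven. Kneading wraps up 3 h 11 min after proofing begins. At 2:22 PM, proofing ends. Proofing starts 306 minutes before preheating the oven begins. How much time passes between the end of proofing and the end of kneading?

Preheating the oven starts at 2:22 PM + 280 min = 7:02 PM.
Proofing starts at 7:02 PM − 306 min = 1:56 PM.
Kneading ends at 1:56 PM + 191 min = 5:07 PM.
From 2:22 PM to 5:07 PM is 165 minutes.

165 minutes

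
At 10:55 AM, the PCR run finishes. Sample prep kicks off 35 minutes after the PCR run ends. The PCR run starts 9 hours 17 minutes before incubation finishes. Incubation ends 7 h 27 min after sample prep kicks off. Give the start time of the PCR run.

Sample prep starts at 10:55 AM + 35 min = 11:30 AM.
Incubation ends at 11:30 AM + 447 min = 6:57 PM.
The PCR run starts at 6:57 PM − 557 min = 9:40 AM.

9:40 AM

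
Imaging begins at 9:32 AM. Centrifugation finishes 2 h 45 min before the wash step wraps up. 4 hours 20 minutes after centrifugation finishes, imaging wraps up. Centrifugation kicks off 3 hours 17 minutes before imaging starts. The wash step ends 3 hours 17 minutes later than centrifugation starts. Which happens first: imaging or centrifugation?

Centrifugation starts at 9:32 AM − 197 min = 6:15 AM.
Imaging starts at 9:32 AM and centrifugation starts at 6:15 AM, so centrifugation is first.

centrifugation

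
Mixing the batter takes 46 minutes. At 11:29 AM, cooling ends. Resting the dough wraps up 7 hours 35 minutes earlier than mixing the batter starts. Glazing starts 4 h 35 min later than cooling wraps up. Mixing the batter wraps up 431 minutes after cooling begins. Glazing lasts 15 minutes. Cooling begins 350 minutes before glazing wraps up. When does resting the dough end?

9:19 AM

Glazing starts at 11:29 AM + 275 min = 4:04 PM.
Glazing ends at 4:04 PM + 15 min = 4:19 PM.
Cooling starts at 4:19 PM − 350 min = 10:29 AM.
Mixing the batter ends at 10:29 AM + 431 min = 5:40 PM.
Mixing the batter starts at 5:40 PM − 46 min = 4:54 PM.
Resting the dough ends at 4:54 PM − 455 min = 9:19 AM.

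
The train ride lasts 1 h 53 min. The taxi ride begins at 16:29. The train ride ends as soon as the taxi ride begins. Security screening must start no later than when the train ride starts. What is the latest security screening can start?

14:36

The train ride ends at 16:29.
The train ride starts at 16:29 − 113 min = 14:36.
Security screening is bounded by the train ride, so the latest it can start is 14:36.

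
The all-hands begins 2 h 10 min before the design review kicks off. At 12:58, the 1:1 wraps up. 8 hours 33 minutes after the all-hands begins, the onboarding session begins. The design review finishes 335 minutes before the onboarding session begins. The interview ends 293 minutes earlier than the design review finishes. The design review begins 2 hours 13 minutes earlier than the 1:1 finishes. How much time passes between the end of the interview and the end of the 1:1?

6 h 18 min

The design review starts at 12:58 − 133 min = 10:45.
The all-hands starts at 10:45 − 130 min = 08:35.
The onboarding session starts at 08:35 + 513 min = 17:08.
The design review ends at 17:08 − 335 min = 11:33.
The interview ends at 11:33 − 293 min = 06:40.
From 06:40 to 12:58 is 6 h 18 min.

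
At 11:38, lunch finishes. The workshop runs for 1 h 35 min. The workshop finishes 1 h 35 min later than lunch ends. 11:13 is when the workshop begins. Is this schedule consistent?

The workshop ends at 11:38 + 95 min = 13:13.
The workshop starts at 13:13 − 95 min = 11:38.
But the workshop is also said to start at 11:13 — a 25-minute conflict.

No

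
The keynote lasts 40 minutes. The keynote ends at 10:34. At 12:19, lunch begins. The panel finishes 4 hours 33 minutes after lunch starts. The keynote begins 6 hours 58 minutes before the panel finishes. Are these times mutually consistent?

The panel ends at 12:19 + 273 min = 16:52.
The keynote starts at 16:52 − 418 min = 09:54.
The keynote ends at 09:54 + 40 min = 10:34.
That matches the stated 10:34, so the schedule is consistent.

Yes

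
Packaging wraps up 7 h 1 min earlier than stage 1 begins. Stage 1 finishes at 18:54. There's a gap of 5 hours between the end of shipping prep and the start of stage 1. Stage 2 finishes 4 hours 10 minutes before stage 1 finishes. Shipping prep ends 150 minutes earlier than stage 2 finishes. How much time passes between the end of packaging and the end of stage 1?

8 hours 41 minutes

Stage 2 ends at 18:54 − 250 min = 14:44.
Shipping prep ends at 14:44 − 150 min = 12:14.
Stage 1 starts at 12:14 + 300 min = 17:14.
Packaging ends at 17:14 − 421 min = 10:13.
From 10:13 to 18:54 is 8 hours 41 minutes.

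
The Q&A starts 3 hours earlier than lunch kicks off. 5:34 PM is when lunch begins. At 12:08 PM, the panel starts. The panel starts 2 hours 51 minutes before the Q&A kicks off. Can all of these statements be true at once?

No

The Q&A starts at 5:34 PM − 180 min = 2:34 PM.
The panel starts at 2:34 PM − 171 min = 11:43 AM.
But the panel is also said to start at 12:08 PM — a 25-minute conflict.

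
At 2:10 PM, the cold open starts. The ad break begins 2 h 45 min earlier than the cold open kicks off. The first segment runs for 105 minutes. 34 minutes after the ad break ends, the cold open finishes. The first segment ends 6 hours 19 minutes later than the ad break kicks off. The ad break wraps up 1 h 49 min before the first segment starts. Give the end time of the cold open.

The ad break starts at 2:10 PM − 165 min = 11:25 AM.
The first segment ends at 11:25 AM + 379 min = 5:44 PM.
The first segment starts at 5:44 PM − 105 min = 3:59 PM.
The ad break ends at 3:59 PM − 109 min = 2:10 PM.
The cold open ends at 2:10 PM + 34 min = 2:44 PM.

2:44 PM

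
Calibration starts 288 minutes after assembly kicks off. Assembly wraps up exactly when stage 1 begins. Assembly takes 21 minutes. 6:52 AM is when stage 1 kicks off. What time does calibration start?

Assembly ends at 6:52 AM.
Assembly starts at 6:52 AM − 21 min = 6:31 AM.
Calibration starts at 6:31 AM + 288 min = 11:19 AM.

11:19 AM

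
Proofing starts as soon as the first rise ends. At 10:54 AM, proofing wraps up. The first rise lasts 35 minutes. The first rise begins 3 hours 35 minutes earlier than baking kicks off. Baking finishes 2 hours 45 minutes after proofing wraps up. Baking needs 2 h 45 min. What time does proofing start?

Baking ends at 10:54 AM + 165 min = 1:39 PM.
Baking starts at 1:39 PM − 165 min = 10:54 AM.
The first rise starts at 10:54 AM − 215 min = 7:19 AM.
The first rise ends at 7:19 AM + 35 min = 7:54 AM.
So proofing starts at 7:54 AM.

7:54 AM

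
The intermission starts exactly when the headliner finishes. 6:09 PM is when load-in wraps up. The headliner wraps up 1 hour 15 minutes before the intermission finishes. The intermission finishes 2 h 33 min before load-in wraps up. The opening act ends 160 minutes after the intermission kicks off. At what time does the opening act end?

5:01 PM

The intermission ends at 6:09 PM − 153 min = 3:36 PM.
The headliner ends at 3:36 PM − 75 min = 2:21 PM.
So the intermission starts at 2:21 PM.
The opening act ends at 2:21 PM + 160 min = 5:01 PM.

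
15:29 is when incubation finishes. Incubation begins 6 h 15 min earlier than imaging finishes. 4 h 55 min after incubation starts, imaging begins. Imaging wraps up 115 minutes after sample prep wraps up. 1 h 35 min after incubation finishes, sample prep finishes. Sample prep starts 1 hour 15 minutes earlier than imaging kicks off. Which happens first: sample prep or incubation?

incubation

Sample prep ends at 15:29 + 95 min = 17:04.
Imaging ends at 17:04 + 115 min = 18:59.
Incubation starts at 18:59 − 375 min = 12:44.
Imaging starts at 12:44 + 295 min = 17:39.
Sample prep starts at 17:39 − 75 min = 16:24.
Sample prep starts at 16:24 and incubation starts at 12:44, so incubation is first.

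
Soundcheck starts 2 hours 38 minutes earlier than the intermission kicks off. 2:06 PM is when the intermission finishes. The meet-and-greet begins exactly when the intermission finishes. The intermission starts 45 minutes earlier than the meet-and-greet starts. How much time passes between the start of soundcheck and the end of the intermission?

3 h 23 min

The meet-and-greet starts at 2:06 PM.
The intermission starts at 2:06 PM − 45 min = 1:21 PM.
Soundcheck starts at 1:21 PM − 158 min = 10:43 AM.
From 10:43 AM to 2:06 PM is 3 h 23 min.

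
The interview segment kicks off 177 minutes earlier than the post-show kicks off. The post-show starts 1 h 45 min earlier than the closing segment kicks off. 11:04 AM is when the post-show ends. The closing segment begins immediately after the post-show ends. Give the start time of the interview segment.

6:22 AM

The closing segment starts at 11:04 AM.
The post-show starts at 11:04 AM − 105 min = 9:19 AM.
The interview segment starts at 9:19 AM − 177 min = 6:22 AM.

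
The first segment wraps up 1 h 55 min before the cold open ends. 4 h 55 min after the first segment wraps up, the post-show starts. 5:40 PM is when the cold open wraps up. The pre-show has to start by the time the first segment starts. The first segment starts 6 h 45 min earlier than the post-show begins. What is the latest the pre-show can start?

1:55 PM

The first segment ends at 5:40 PM − 115 min = 3:45 PM.
The post-show starts at 3:45 PM + 295 min = 8:40 PM.
The first segment starts at 8:40 PM − 405 min = 1:55 PM.
The pre-show is bounded by the first segment, so the latest it can start is 1:55 PM.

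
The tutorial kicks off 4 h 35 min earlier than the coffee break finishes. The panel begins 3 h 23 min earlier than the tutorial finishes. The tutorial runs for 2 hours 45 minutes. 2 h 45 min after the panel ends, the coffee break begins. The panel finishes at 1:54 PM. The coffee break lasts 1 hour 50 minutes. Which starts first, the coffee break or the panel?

The coffee break starts at 1:54 PM + 165 min = 4:39 PM.
The coffee break ends at 4:39 PM + 110 min = 6:29 PM.
The tutorial starts at 6:29 PM − 275 min = 1:54 PM.
The tutorial ends at 1:54 PM + 165 min = 4:39 PM.
The panel starts at 4:39 PM − 203 min = 1:16 PM.
The coffee break starts at 4:39 PM and the panel starts at 1:16 PM, so the panel is first.

the panel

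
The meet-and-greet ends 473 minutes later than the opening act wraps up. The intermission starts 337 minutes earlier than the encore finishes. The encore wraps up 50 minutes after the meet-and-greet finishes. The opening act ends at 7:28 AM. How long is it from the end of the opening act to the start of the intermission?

The meet-and-greet ends at 7:28 AM + 473 min = 3:21 PM.
The encore ends at 3:21 PM + 50 min = 4:11 PM.
The intermission starts at 4:11 PM − 337 min = 10:34 AM.
From 7:28 AM to 10:34 AM is 186 minutes.

186 minutes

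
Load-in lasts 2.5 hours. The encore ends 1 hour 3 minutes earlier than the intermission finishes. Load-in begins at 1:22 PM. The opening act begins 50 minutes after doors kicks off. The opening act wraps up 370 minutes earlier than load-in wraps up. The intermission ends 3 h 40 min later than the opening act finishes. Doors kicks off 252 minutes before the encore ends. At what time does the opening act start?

8:57 AM

Load-in ends at 1:22 PM + 150 min = 3:52 PM.
The opening act ends at 3:52 PM − 370 min = 9:42 AM.
The intermission ends at 9:42 AM + 220 min = 1:22 PM.
The encore ends at 1:22 PM − 63 min = 12:19 PM.
Doors starts at 12:19 PM − 252 min = 8:07 AM.
The opening act starts at 8:07 AM + 50 min = 8:57 AM.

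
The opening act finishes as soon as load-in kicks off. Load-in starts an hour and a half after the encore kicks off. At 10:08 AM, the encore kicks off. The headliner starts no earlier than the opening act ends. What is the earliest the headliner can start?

Load-in starts at 10:08 AM + 90 min = 11:38 AM.
So the opening act ends at 11:38 AM.
The headliner is bounded by the opening act, so the earliest it can start is 11:38 AM.

11:38 AM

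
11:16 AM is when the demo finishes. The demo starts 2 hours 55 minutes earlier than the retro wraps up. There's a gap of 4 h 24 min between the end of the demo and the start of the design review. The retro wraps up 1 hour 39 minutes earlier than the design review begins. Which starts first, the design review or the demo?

the demo

The design review starts at 11:16 AM + 264 min = 3:40 PM.
The retro ends at 3:40 PM − 99 min = 2:01 PM.
The demo starts at 2:01 PM − 175 min = 11:06 AM.
The design review starts at 3:40 PM and the demo starts at 11:06 AM, so the demo is first.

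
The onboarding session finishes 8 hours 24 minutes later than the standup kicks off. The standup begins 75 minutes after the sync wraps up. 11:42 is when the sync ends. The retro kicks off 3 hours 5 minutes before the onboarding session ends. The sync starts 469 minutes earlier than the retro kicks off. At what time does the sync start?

The standup starts at 11:42 + 75 min = 12:57.
The onboarding session ends at 12:57 + 504 min = 21:21.
The retro starts at 21:21 − 185 min = 18:16.
The sync starts at 18:16 − 469 min = 10:27.

10:27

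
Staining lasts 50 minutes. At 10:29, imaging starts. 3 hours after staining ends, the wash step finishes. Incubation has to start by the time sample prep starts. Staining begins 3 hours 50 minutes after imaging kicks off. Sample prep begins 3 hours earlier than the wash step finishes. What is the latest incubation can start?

15:09

Staining starts at 10:29 + 230 min = 14:19.
Staining ends at 14:19 + 50 min = 15:09.
The wash step ends at 15:09 + 180 min = 18:09.
Sample prep starts at 18:09 − 180 min = 15:09.
Incubation is bounded by sample prep, so the latest it can start is 15:09.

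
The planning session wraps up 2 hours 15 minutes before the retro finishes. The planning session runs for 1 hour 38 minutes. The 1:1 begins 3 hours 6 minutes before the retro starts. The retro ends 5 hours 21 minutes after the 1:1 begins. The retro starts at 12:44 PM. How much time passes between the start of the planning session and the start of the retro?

The 1:1 starts at 12:44 PM − 186 min = 9:38 AM.
The retro ends at 9:38 AM + 321 min = 2:59 PM.
The planning session ends at 2:59 PM − 135 min = 12:44 PM.
The planning session starts at 12:44 PM − 98 min = 11:06 AM.
From 11:06 AM to 12:44 PM is 1 h 38 min.

1 h 38 min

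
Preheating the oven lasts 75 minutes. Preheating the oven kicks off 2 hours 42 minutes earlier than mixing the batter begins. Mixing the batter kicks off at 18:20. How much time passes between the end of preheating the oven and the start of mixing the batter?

Preheating the oven starts at 18:20 − 162 min = 15:38.
Preheating the oven ends at 15:38 + 75 min = 16:53.
From 16:53 to 18:20 is 87 minutes.

87 minutes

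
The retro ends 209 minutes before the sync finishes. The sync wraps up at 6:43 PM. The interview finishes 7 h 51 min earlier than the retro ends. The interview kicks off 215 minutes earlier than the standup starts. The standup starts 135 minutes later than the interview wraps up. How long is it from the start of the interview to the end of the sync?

12 h 40 min

The retro ends at 6:43 PM − 209 min = 3:14 PM.
The interview ends at 3:14 PM − 471 min = 7:23 AM.
The standup starts at 7:23 AM + 135 min = 9:38 AM.
The interview starts at 9:38 AM − 215 min = 6:03 AM.
From 6:03 AM to 6:43 PM is 12 h 40 min.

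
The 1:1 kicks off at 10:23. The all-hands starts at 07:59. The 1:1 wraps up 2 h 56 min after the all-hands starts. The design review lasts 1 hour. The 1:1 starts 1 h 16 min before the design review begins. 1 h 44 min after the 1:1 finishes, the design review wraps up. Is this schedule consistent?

The 1:1 ends at 07:59 + 176 min = 10:55.
The design review ends at 10:55 + 104 min = 12:39.
The design review starts at 12:39 − 60 min = 11:39.
The 1:1 starts at 11:39 − 76 min = 10:23.
That matches the stated 10:23, so the schedule is consistent.

Yes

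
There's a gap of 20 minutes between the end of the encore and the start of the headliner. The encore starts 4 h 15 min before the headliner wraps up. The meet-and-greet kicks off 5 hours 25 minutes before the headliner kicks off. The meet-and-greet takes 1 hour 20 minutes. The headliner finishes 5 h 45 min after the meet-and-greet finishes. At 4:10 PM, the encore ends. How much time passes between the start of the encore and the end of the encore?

2 h 15 min

The headliner starts at 4:10 PM + 20 min = 4:30 PM.
The meet-and-greet starts at 4:30 PM − 325 min = 11:05 AM.
The meet-and-greet ends at 11:05 AM + 80 min = 12:25 PM.
The headliner ends at 12:25 PM + 345 min = 6:10 PM.
The encore starts at 6:10 PM − 255 min = 1:55 PM.
From 1:55 PM to 4:10 PM is 2 h 15 min.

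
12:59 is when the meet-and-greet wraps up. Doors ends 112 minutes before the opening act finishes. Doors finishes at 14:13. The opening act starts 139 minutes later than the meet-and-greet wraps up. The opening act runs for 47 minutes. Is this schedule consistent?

The opening act starts at 12:59 + 139 min = 15:18.
The opening act ends at 15:18 + 47 min = 16:05.
Doors ends at 16:05 − 112 min = 14:13.
That matches the stated 14:13, so the schedule is consistent.

Yes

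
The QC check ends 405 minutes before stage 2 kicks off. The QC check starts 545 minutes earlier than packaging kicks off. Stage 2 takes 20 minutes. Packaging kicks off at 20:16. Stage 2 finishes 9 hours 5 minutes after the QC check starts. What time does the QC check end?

The QC check starts at 20:16 − 545 min = 11:11.
Stage 2 ends at 11:11 + 545 min = 20:16.
Stage 2 starts at 20:16 − 20 min = 19:56.
The QC check ends at 19:56 − 405 min = 13:11.

13:11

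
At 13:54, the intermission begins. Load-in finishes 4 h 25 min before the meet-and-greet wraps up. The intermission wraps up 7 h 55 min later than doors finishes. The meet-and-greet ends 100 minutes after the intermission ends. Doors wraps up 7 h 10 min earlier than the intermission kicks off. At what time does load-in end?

11:54

Doors ends at 13:54 − 430 min = 06:44.
The intermission ends at 06:44 + 475 min = 14:39.
The meet-and-greet ends at 14:39 + 100 min = 16:19.
Load-in ends at 16:19 − 265 min = 11:54.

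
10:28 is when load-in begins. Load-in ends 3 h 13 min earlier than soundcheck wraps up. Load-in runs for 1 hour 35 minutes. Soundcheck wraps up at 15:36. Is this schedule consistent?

Load-in ends at 15:36 − 193 min = 12:23.
Load-in starts at 12:23 − 95 min = 10:48.
But load-in is also said to start at 10:28 — a 20-minute conflict.

No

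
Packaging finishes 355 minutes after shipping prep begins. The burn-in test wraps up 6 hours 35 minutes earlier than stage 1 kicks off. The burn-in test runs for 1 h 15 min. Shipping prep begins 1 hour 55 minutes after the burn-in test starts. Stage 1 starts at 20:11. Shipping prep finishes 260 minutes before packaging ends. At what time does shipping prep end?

15:51

The burn-in test ends at 20:11 − 395 min = 13:36.
The burn-in test starts at 13:36 − 75 min = 12:21.
Shipping prep starts at 12:21 + 115 min = 14:16.
Packaging ends at 14:16 + 355 min = 20:11.
Shipping prep ends at 20:11 − 260 min = 15:51.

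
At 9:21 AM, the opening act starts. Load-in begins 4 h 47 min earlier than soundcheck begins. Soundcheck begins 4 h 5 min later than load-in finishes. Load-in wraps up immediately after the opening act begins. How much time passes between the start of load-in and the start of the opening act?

Load-in ends at 9:21 AM.
Soundcheck starts at 9:21 AM + 245 min = 1:26 PM.
Load-in starts at 1:26 PM − 287 min = 8:39 AM.
From 8:39 AM to 9:21 AM is 42 minutes.

42 minutes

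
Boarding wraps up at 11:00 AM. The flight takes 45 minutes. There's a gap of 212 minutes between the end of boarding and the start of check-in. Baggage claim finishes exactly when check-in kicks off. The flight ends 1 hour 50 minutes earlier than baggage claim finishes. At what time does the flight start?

Check-in starts at 11:00 AM + 212 min = 2:32 PM.
So baggage claim ends at 2:32 PM.
The flight ends at 2:32 PM − 110 min = 12:42 PM.
The flight starts at 12:42 PM − 45 min = 11:57 AM.

11:57 AM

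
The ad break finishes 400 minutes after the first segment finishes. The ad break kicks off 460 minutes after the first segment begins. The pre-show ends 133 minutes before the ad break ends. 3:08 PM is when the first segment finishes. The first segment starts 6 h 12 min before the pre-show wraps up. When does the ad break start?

The ad break ends at 3:08 PM + 400 min = 9:48 PM.
The pre-show ends at 9:48 PM − 133 min = 7:35 PM.
The first segment starts at 7:35 PM − 372 min = 1:23 PM.
The ad break starts at 1:23 PM + 460 min = 9:03 PM.

9:03 PM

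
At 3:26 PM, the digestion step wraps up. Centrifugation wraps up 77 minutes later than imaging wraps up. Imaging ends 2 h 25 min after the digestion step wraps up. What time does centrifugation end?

7:08 PM

Imaging ends at 3:26 PM + 145 min = 5:51 PM.
Centrifugation ends at 5:51 PM + 77 min = 7:08 PM.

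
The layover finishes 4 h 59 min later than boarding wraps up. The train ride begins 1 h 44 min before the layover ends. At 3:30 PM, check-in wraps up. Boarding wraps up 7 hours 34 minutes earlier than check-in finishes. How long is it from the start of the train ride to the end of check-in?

Boarding ends at 3:30 PM − 454 min = 7:56 AM.
The layover ends at 7:56 AM + 299 min = 12:55 PM.
The train ride starts at 12:55 PM − 104 min = 11:11 AM.
From 11:11 AM to 3:30 PM is 4 hours 19 minutes.

4 hours 19 minutes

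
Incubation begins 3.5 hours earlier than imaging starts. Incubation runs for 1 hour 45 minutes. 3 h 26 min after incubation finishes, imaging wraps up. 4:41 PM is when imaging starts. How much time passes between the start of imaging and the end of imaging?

Incubation starts at 4:41 PM − 210 min = 1:11 PM.
Incubation ends at 1:11 PM + 105 min = 2:56 PM.
Imaging ends at 2:56 PM + 206 min = 6:22 PM.
From 4:41 PM to 6:22 PM is 1 h 41 min.

1 h 41 min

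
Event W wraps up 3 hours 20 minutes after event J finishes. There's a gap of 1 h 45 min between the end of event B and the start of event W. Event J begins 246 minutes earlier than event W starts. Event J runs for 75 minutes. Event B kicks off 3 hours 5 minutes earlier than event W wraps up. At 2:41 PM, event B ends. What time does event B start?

1:50 PM

Event W starts at 2:41 PM + 105 min = 4:26 PM.
Event J starts at 4:26 PM − 246 min = 12:20 PM.
Event J ends at 12:20 PM + 75 min = 1:35 PM.
Event W ends at 1:35 PM + 200 min = 4:55 PM.
Event B starts at 4:55 PM − 185 min = 1:50 PM.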